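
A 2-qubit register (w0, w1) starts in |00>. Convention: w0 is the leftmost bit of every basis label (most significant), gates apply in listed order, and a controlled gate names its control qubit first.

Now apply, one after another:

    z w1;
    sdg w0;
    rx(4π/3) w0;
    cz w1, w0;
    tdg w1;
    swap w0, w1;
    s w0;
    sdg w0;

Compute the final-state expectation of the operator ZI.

The observable ZI averages to 1. Key observation: gates 7-8 undo each other exactly, leaving only the rest of the circuit to track.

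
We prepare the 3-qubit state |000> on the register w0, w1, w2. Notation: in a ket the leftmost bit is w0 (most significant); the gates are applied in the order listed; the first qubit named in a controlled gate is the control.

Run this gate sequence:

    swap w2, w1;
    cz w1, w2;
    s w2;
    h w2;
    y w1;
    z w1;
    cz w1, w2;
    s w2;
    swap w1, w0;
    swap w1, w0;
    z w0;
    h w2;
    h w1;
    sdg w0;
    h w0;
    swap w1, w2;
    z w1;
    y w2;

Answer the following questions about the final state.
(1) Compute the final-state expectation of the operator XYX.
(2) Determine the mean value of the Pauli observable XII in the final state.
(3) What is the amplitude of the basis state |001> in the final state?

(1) The expectation value of XYX is -1. Key observation: gates 9-10 undo each other exactly, leaving only the rest of the circuit to track.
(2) The expectation value of XII is 1.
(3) |001> carries amplitude 1/4 - I/4 in the final state.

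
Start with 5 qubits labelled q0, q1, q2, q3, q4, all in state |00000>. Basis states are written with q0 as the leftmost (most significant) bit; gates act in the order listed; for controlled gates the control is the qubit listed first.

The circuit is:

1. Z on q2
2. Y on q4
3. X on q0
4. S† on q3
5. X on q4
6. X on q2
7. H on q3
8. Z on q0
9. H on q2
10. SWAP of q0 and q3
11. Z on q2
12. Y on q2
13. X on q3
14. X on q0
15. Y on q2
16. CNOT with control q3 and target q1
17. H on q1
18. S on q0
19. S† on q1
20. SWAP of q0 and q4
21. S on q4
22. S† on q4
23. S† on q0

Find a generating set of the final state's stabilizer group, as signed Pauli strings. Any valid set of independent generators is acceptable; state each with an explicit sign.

One valid set of independent stabilizer generators is -IYIII, +IIXII, +IIIIY, +ZIIII, +IIIZI (any independent generating set of the same group is equally correct). Key observation: steps 21-22 multiply out to the identity, so the circuit reduces to the remaining gates.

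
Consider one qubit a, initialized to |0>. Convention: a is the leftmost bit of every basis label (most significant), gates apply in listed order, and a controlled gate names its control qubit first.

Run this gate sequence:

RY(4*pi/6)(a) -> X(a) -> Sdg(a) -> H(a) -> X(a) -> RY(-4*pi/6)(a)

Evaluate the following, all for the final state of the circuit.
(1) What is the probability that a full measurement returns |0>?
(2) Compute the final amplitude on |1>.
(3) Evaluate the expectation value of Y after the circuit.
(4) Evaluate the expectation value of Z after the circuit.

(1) A full measurement returns |0> with probability sqrt(3)/8 + 1/2.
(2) The final state's coefficient on |1> equals (1 - I)*(sqrt(6) - sqrt(2)*(1 + 2*I))/8.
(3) The expectation value of Y is -sqrt(3)/2.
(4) The expectation value of Z is sqrt(3)/4.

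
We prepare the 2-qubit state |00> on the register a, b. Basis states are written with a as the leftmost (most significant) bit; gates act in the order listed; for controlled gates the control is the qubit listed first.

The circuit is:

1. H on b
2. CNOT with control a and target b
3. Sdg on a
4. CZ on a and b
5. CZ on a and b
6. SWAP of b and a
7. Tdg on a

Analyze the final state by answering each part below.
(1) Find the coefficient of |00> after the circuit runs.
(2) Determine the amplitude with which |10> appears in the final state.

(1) The final state's coefficient on |00> equals sqrt(2)/2. Key observation: the block from step 4 through step 5 cancels to the identity and can be dropped.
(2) The final state's coefficient on |10> equals -sqrt(2)*exp(3*I*pi/4)/2.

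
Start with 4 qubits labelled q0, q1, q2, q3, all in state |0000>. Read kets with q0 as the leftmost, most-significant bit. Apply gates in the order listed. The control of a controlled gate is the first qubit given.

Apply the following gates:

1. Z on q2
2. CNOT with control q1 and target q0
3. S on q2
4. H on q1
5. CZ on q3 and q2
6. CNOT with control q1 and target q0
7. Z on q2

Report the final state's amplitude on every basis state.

The final amplitudes are sqrt(2)/2 on |0000>, sqrt(2)/2 on |1100>, and 0 on every other basis state.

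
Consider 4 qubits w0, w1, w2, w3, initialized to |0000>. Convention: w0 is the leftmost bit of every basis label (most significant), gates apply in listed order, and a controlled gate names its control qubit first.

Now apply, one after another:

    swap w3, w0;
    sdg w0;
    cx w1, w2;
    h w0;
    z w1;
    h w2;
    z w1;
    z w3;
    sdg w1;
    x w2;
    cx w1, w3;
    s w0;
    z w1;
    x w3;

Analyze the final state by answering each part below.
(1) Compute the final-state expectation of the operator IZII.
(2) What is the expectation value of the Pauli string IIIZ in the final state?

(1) The expectation value of IZII is 1.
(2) In the final state, IIIZ has expectation -1.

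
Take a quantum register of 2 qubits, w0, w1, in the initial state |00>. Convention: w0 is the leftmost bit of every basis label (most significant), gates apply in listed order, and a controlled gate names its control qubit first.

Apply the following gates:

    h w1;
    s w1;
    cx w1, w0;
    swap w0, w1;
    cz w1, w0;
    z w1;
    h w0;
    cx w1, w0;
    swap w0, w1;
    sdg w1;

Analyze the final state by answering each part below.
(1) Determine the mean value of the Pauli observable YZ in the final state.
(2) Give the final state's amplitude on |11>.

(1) The expectation value of YZ is -1.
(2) |11> carries amplitude 1/2 in the final state.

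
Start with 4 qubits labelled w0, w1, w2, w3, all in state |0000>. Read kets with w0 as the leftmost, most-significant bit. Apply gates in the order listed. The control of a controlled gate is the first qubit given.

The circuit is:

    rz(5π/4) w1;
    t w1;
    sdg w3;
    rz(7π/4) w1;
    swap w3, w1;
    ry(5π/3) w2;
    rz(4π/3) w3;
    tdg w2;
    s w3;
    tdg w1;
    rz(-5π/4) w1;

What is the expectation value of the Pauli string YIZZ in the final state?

In the final state, YIZZ has expectation 0.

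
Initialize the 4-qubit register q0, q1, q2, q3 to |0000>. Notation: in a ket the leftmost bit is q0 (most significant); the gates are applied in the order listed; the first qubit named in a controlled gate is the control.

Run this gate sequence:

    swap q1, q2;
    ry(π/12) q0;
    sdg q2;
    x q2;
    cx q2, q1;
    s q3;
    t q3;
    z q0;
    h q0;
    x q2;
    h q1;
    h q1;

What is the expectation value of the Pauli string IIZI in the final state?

In the final state, IIZI has expectation 1. Key observation: steps 11-12 multiply out to the identity, so the circuit reduces to the remaining gates.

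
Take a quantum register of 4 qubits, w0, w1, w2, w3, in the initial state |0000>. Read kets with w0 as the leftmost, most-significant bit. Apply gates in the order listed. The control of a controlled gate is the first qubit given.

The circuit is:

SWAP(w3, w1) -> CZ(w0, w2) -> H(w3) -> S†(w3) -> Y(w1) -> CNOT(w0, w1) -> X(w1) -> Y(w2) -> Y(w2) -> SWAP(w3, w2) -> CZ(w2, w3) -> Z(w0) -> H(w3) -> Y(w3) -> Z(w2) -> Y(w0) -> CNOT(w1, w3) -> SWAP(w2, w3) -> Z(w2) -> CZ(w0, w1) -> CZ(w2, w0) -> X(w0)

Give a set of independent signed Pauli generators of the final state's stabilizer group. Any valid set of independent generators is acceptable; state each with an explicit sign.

The final state is stabilized by the group generated by -IIXI, +IIIY, +ZIII, +IZII; other independent generating sets are equally valid.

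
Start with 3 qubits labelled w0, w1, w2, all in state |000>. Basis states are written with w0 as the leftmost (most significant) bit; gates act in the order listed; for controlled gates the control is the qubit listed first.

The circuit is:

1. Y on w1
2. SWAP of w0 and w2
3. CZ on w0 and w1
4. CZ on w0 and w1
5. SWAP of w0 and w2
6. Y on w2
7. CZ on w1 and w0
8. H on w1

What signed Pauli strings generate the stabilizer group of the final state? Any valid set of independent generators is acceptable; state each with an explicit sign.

The stabilizer group can be generated by -IXI, +ZII, -IIZ, among other valid generating sets.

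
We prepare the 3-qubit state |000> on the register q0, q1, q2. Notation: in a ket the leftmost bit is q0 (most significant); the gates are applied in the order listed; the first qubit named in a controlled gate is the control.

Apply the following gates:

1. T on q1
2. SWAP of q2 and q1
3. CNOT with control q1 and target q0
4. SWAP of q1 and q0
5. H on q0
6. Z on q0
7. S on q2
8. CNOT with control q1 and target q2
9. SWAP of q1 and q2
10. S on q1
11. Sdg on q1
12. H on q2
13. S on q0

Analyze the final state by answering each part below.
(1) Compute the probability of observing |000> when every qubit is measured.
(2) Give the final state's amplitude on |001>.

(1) A full measurement returns |000> with probability 1/4.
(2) The final state's coefficient on |001> equals 1/2.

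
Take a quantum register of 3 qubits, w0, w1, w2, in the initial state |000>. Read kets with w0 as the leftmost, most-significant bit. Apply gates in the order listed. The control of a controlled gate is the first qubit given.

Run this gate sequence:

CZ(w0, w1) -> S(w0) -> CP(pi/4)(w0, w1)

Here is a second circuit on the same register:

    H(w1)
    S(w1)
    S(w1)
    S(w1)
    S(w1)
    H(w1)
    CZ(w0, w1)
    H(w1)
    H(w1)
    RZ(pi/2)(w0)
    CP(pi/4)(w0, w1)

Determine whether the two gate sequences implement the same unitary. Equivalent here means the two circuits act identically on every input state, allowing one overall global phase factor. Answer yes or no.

Yes, they are equivalent — the unitaries differ by at most a global phase.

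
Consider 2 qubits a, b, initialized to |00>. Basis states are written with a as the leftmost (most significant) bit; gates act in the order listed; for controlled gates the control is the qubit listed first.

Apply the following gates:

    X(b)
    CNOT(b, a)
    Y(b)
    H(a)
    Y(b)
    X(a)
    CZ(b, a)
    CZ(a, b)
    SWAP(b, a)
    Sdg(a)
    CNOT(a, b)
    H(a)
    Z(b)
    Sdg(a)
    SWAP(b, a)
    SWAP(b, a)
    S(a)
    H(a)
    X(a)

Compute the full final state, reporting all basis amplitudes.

After the circuit, the state carries amplitude -sqrt(2)*I/2 on |00>, -sqrt(2)*I/2 on |01>, 0 on |10>, 0 on |11>.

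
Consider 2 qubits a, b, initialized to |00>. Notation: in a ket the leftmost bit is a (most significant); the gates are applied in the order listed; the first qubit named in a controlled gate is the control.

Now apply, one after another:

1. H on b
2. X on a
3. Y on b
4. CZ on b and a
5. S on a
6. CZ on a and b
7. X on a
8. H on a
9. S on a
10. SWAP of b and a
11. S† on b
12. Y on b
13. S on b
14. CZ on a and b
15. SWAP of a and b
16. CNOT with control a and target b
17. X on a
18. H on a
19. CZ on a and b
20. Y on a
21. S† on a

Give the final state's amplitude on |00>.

The amplitude on |00> is sqrt(2)*(1 + I)/4.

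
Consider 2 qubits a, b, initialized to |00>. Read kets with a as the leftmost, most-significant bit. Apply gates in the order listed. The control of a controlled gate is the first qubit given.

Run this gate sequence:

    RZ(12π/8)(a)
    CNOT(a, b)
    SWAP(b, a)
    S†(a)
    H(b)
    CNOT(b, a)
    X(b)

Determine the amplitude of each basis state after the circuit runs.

The final amplitudes are 0 on |00>, -sqrt(2)*exp(I*pi/4)/2 on |01>, -sqrt(2)*exp(I*pi/4)/2 on |10>, 0 on |11>.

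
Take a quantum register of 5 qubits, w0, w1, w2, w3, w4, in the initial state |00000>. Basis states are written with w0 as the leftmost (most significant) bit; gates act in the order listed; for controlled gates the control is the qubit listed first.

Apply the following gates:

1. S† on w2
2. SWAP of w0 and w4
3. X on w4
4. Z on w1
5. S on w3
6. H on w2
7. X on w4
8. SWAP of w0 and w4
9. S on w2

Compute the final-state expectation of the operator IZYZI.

The observable IZYZI averages to 1.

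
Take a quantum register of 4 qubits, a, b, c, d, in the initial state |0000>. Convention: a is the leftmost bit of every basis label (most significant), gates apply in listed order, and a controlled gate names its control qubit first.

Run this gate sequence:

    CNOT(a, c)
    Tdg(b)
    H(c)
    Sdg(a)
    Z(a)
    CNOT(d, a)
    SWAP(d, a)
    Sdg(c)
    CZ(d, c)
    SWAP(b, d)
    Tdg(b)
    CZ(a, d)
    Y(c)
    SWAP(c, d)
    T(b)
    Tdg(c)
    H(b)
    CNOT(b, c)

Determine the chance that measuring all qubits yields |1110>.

A full measurement returns |1110> with probability 0.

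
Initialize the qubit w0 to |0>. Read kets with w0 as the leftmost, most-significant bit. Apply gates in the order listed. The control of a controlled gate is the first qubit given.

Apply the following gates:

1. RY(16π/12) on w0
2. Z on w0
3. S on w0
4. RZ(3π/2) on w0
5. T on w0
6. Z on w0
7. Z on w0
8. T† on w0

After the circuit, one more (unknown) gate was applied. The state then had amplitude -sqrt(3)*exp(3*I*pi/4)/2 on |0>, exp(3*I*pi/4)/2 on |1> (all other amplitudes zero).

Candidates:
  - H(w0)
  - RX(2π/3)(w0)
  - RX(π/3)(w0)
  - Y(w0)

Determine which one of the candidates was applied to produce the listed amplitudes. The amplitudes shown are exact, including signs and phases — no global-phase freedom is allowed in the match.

The unique candidate consistent with the amplitudes is Y(w0). Key observation: gates 5-8 undo each other exactly, leaving only the rest of the circuit to track.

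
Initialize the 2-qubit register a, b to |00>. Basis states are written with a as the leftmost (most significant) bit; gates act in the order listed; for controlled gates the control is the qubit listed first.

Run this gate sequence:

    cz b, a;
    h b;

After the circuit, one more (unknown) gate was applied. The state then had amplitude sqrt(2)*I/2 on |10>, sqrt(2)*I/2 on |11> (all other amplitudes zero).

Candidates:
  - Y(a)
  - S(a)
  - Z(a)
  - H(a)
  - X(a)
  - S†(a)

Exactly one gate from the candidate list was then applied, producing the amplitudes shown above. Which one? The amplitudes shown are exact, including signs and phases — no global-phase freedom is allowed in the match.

The applied gate was Y(a).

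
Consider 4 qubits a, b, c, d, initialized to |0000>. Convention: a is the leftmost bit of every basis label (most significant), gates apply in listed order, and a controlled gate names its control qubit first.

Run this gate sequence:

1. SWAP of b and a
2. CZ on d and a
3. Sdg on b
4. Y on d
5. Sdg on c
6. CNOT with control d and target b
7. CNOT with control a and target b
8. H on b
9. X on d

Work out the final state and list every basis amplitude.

After the circuit, the state carries amplitude sqrt(2)*I/2 on |0000>, -sqrt(2)*I/2 on |0100>, and 0 on every other basis state.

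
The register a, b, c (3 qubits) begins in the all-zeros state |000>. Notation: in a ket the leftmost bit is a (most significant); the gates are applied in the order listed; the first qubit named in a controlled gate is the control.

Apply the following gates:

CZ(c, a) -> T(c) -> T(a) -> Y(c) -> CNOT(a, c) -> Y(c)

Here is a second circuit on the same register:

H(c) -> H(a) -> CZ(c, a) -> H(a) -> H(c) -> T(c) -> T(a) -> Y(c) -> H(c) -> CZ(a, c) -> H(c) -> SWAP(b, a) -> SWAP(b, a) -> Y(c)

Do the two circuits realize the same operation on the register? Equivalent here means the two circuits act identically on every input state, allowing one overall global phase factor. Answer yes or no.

No, they are not equivalent — no single phase factor reconciles the two unitaries.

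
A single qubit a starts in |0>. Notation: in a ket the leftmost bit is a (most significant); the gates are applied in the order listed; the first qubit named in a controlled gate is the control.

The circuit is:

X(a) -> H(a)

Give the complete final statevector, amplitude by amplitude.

After the circuit, the state carries amplitude sqrt(2)/2 on |0>, -sqrt(2)/2 on |1>.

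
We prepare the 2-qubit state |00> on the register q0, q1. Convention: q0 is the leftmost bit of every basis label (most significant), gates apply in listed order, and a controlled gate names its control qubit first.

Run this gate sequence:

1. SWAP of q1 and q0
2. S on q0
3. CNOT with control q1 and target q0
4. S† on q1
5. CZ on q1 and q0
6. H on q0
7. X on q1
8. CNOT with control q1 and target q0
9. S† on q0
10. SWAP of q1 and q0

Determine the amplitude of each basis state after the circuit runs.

The resulting statevector has amplitude 0 on |00>, 0 on |01>, sqrt(2)/2 on |10>, -sqrt(2)*I/2 on |11>.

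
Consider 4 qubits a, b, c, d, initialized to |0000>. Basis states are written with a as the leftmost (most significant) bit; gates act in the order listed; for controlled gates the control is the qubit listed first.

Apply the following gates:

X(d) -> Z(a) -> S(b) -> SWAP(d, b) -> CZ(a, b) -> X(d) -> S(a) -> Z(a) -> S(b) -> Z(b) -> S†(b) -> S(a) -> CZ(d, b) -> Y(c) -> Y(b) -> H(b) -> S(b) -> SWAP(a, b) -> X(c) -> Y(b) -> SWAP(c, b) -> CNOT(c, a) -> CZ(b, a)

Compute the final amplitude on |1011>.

|1011> carries amplitude sqrt(2)*I/2 in the final state.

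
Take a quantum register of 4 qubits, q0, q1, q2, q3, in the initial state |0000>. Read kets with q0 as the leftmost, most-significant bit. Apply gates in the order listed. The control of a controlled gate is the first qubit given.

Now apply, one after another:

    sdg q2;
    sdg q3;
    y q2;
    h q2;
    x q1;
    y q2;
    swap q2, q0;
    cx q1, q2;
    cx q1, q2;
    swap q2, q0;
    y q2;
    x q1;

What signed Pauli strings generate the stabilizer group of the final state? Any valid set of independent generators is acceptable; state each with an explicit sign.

The stabilizer group can be generated by -IIXI, +ZIII, +IZII, +IIIZ, among other valid generating sets. Key observation: the block from step 5 through step 12 cancels to the identity and can be dropped.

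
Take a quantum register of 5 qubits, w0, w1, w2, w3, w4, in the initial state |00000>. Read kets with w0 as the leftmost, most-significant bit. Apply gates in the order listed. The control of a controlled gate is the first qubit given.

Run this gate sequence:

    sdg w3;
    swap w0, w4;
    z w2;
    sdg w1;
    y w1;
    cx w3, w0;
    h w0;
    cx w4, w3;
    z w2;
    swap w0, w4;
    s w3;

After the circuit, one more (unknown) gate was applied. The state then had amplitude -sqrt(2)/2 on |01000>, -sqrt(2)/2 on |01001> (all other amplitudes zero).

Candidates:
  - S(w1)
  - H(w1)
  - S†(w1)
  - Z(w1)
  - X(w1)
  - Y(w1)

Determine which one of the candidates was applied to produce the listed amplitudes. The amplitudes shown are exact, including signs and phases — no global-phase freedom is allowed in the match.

It was S(w1) that produced the state shown.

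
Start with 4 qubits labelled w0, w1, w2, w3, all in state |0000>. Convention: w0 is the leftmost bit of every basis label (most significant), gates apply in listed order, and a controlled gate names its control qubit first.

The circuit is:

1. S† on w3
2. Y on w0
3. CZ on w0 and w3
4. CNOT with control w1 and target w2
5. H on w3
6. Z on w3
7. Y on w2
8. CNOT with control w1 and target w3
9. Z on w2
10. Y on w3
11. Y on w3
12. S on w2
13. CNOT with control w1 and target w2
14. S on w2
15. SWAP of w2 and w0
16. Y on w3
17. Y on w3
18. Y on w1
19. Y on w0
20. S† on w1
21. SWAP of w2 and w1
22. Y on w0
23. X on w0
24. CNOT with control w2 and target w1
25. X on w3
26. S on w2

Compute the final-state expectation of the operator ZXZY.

The expectation value of ZXZY is 0.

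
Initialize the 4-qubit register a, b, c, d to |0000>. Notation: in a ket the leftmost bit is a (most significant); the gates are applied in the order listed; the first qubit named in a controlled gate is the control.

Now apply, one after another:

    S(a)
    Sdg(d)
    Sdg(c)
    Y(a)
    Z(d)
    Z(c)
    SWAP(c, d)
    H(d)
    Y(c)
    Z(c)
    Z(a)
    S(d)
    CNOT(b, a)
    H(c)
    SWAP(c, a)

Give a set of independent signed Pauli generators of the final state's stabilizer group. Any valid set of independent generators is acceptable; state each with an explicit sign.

The stabilizer group can be generated by -XIII, +IIIY, +IZII, -IIZI, among other valid generating sets.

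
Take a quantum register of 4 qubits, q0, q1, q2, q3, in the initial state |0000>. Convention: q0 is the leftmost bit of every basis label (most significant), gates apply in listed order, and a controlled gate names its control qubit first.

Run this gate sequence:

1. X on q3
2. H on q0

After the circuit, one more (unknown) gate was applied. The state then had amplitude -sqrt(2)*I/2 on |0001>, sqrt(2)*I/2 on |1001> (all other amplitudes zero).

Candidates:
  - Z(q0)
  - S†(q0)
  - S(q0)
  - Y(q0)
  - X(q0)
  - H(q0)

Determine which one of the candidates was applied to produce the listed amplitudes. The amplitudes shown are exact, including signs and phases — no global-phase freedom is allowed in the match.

It was Y(q0) that produced the state shown.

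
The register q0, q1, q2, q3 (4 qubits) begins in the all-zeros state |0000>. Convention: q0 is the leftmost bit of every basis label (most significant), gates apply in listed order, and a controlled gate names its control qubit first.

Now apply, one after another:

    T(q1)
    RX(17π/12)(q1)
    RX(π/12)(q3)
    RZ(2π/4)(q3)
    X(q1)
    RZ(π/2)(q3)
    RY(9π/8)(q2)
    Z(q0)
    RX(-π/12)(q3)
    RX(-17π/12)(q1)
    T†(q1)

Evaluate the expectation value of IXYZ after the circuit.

The observable IXYZ averages to 0.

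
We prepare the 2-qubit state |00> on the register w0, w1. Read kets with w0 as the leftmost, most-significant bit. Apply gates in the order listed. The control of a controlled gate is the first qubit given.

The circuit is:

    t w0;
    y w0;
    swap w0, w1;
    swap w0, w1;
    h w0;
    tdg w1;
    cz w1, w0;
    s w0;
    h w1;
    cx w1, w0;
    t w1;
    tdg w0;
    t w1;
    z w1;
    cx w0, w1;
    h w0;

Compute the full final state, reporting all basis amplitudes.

After the circuit, the state carries amplitude sqrt(2)*(-exp(3*I*pi/4) + I)/4 on |00>, sqrt(2)*(-I - exp(3*I*pi/4))/4 on |01>, sqrt(2)*(exp(3*I*pi/4) + I)/4 on |10>, sqrt(2)*(-I + exp(3*I*pi/4))/4 on |11>.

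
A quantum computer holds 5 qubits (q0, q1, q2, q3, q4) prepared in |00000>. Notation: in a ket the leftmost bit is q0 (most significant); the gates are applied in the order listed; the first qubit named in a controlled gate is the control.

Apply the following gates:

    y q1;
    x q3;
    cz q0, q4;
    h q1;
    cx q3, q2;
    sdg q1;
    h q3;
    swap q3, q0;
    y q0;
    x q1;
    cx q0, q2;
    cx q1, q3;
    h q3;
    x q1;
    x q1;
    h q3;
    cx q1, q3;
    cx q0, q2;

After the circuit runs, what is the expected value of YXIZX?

The expectation value of YXIZX is 0.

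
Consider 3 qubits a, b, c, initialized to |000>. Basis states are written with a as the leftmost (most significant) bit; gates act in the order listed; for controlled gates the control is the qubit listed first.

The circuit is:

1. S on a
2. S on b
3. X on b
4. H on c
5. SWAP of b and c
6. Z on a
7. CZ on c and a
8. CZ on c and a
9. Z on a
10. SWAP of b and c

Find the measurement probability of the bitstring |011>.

The probability of measuring |011> is 1/2. Key observation: the block from step 5 through step 10 cancels to the identity and can be dropped.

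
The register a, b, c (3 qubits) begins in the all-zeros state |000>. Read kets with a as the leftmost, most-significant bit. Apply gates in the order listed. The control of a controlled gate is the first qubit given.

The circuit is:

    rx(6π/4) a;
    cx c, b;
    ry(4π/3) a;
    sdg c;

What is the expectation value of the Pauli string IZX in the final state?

In the final state, IZX has expectation 0.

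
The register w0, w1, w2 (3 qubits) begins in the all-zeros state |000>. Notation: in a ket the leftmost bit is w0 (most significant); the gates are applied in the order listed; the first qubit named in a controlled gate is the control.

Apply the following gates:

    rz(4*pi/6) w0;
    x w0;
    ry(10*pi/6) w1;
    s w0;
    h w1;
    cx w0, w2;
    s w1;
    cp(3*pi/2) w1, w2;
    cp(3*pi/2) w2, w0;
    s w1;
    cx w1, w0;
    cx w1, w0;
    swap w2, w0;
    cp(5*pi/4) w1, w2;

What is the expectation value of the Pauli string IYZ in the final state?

The expectation value of IYZ is sqrt(2)/4. Key observation: steps 11-12 multiply out to the identity, so the circuit reduces to the remaining gates.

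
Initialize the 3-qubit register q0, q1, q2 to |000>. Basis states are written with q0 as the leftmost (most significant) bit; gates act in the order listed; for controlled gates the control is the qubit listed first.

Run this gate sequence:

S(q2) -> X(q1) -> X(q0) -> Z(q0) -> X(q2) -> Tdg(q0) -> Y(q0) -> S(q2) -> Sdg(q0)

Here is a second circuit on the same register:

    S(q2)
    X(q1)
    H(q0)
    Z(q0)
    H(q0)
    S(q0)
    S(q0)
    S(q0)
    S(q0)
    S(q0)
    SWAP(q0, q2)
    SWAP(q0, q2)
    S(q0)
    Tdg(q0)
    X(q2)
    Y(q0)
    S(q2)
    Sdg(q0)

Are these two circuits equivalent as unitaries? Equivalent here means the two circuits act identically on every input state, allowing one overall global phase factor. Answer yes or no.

Yes, they are equivalent — the unitaries differ by at most a global phase.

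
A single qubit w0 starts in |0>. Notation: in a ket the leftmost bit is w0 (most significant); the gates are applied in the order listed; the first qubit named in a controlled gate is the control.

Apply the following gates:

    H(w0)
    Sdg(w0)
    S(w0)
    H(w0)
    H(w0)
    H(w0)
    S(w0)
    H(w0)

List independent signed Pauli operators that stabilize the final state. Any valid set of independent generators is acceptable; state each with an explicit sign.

The final state is stabilized by the group generated by +X; other independent generating sets are equally valid.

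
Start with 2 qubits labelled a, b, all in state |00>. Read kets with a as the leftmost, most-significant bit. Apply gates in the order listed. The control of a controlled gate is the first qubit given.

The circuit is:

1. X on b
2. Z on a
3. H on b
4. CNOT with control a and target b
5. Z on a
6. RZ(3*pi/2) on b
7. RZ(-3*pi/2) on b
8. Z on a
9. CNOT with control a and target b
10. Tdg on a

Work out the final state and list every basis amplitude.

The resulting statevector has amplitude sqrt(2)/2 on |00>, -sqrt(2)/2 on |01>, 0 on |10>, 0 on |11>. Key observation: steps 4-9 multiply out to the identity, so the circuit reduces to the remaining gates.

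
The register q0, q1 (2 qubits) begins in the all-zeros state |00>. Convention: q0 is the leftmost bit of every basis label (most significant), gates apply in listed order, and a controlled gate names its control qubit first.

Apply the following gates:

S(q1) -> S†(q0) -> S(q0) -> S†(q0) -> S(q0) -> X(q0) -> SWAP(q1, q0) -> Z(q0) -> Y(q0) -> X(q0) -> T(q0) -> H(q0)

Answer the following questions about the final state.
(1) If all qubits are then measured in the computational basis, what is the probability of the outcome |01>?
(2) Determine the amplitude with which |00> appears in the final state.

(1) The probability of measuring |01> is 1/2. Key observation: the block from step 3 through step 4 cancels to the identity and can be dropped.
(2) The amplitude on |00> is 0.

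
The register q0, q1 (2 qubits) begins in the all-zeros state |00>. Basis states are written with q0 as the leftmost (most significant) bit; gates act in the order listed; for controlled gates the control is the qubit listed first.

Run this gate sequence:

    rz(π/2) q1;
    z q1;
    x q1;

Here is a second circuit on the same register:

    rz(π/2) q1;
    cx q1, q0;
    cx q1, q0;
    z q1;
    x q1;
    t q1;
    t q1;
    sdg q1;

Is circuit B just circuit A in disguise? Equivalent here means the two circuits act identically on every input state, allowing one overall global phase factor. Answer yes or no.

Yes — the two circuits implement the same unitary up to a global phase.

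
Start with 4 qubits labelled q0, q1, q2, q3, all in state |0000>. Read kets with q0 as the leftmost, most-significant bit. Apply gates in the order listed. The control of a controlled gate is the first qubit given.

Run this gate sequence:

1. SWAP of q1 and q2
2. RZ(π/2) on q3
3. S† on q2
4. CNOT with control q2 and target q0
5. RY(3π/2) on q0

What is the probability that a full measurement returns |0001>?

Outcome |0001> occurs with probability 0.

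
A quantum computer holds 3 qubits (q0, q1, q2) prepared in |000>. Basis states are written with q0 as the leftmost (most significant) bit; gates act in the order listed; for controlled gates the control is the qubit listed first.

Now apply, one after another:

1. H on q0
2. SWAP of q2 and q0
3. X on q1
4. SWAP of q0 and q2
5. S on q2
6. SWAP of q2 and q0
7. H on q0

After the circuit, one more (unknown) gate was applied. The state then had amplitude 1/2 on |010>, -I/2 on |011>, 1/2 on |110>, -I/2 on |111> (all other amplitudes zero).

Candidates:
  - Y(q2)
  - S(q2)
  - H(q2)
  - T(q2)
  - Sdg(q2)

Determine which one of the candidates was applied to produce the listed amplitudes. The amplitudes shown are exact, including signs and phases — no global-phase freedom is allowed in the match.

The applied gate was Sdg(q2).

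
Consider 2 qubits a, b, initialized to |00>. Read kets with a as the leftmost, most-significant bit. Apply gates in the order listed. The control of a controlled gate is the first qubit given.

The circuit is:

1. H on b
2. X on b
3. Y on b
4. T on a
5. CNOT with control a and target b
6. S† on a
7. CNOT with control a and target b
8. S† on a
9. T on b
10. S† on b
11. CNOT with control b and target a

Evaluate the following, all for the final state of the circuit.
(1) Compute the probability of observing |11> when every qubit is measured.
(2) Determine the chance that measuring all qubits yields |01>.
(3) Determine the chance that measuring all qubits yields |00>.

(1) The probability of measuring |11> is 1/2.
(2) The probability of measuring |01> is 0.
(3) A full measurement returns |00> with probability 1/2.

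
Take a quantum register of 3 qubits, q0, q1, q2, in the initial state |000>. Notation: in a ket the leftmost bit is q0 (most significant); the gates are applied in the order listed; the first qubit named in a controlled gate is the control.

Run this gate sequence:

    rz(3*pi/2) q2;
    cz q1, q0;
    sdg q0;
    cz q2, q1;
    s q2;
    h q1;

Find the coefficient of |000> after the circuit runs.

The amplitude on |000> is -sqrt(2)*exp(I*pi/4)/2.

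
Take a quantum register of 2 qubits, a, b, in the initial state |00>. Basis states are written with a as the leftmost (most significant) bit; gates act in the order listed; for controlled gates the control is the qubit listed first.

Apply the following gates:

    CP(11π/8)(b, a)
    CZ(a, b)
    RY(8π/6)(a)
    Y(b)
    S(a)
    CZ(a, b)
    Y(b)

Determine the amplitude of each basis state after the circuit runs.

The resulting statevector has amplitude -1/2 on |00>, 0 on |01>, -sqrt(3)*I/2 on |10>, 0 on |11>.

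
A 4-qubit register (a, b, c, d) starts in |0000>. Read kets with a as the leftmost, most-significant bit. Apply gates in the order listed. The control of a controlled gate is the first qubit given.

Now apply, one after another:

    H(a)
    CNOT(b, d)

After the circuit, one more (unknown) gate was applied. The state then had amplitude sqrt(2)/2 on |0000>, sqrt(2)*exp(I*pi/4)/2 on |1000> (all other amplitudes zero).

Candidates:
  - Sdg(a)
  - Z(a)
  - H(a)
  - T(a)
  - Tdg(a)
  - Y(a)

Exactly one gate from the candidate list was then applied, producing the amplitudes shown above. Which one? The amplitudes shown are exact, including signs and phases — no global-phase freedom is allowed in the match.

The unique candidate consistent with the amplitudes is T(a).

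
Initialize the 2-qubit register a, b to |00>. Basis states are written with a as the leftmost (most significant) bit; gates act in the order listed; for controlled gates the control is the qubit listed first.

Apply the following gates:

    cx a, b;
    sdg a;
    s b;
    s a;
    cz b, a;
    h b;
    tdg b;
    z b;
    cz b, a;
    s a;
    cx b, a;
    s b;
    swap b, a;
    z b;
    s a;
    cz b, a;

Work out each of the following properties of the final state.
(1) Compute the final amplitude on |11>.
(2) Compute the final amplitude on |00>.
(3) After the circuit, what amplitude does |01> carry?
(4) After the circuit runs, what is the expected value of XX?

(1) |11> carries amplitude -sqrt(2)*exp(3*I*pi/4)/2 in the final state.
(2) The final state's coefficient on |00> equals sqrt(2)/2.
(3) The amplitude on |01> is 0.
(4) The observable XX averages to sqrt(2)/2.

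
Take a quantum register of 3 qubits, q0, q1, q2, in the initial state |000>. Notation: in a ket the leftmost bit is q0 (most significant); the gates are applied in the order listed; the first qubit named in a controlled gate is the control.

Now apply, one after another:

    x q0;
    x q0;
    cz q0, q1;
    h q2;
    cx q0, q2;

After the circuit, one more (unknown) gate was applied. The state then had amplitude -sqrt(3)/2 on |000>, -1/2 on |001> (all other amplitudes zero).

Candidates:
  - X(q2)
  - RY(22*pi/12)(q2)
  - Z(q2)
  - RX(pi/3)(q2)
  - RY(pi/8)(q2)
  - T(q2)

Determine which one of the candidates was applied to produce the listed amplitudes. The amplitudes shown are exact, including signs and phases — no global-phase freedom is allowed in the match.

The applied gate was RY(22*pi/12)(q2).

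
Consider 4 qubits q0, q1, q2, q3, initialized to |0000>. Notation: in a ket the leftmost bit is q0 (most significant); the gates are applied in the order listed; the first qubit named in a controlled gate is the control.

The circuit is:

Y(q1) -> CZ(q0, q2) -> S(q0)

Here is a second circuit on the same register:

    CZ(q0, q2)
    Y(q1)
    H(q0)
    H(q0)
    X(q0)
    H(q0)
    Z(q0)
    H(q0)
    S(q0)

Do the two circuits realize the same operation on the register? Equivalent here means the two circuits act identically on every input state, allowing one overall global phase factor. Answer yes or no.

Yes — the two circuits implement the same unitary up to a global phase.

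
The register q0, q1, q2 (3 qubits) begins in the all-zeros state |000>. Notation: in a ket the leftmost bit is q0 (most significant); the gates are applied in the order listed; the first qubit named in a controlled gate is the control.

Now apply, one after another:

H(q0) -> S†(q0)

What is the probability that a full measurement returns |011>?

The probability of measuring |011> is 0.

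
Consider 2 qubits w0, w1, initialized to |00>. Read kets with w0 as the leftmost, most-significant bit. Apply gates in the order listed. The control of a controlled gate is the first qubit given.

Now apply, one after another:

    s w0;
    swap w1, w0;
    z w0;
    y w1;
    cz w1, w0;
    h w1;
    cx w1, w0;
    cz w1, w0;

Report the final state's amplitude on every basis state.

The final amplitudes are sqrt(2)*I/2 on |00>, 0 on |01>, 0 on |10>, sqrt(2)*I/2 on |11>.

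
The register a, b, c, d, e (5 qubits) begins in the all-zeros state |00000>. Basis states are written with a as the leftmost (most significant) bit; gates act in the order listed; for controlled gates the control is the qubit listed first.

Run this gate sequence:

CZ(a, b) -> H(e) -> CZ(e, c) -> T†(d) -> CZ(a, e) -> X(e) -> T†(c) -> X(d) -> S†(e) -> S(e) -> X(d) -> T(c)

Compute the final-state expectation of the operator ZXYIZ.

The expectation value of ZXYIZ is 0. Key observation: the block from step 7 through step 12 cancels to the identity and can be dropped.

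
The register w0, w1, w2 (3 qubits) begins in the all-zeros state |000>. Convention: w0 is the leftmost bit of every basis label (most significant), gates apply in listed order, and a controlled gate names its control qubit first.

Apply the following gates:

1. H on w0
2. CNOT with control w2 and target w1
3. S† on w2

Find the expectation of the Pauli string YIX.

In the final state, YIX has expectation 0.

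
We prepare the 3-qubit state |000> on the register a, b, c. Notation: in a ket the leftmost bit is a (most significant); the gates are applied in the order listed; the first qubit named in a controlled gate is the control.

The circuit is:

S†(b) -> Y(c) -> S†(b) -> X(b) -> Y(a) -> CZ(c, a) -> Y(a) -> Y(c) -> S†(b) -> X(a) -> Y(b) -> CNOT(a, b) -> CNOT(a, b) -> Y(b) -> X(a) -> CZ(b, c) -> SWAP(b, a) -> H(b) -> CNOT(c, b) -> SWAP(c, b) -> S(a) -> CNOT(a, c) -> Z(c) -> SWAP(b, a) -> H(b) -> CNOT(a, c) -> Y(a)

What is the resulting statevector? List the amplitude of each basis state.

The final amplitudes are 0 on |000>, 0 on |001>, 0 on |010>, 0 on |011>, -I/2 on |100>, I/2 on |101>, I/2 on |110>, -I/2 on |111>. Key observation: the block from step 10 through step 15 cancels to the identity and can be dropped.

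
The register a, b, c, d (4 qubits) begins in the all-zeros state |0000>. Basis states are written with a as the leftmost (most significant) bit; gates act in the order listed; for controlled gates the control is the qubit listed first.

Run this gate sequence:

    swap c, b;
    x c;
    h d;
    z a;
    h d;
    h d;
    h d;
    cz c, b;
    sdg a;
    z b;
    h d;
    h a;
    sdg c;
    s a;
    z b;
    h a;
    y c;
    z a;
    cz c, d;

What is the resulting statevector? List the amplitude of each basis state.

The resulting statevector has amplitude sqrt(2)*(-1 - I)/4 on |0000>, sqrt(2)*(-1 - I)/4 on |0001>, sqrt(2)*(1 - I)/4 on |1000>, sqrt(2)*(1 - I)/4 on |1001>, and 0 on every other basis state.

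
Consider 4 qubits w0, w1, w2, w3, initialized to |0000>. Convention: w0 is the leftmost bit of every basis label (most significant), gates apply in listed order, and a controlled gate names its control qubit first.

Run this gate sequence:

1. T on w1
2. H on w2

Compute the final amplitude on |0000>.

The amplitude on |0000> is sqrt(2)/2.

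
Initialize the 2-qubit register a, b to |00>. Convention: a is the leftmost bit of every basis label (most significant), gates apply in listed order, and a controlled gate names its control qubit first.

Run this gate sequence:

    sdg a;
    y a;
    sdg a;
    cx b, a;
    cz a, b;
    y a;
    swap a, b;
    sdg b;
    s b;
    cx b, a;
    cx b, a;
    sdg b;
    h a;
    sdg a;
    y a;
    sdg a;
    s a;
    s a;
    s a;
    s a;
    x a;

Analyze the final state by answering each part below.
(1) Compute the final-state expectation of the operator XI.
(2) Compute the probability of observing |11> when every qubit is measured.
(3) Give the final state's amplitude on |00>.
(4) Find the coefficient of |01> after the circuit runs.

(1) The expectation value of XI is -1.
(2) A full measurement returns |11> with probability 0.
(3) |00> carries amplitude -sqrt(2)*I/2 in the final state.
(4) The amplitude on |01> is 0.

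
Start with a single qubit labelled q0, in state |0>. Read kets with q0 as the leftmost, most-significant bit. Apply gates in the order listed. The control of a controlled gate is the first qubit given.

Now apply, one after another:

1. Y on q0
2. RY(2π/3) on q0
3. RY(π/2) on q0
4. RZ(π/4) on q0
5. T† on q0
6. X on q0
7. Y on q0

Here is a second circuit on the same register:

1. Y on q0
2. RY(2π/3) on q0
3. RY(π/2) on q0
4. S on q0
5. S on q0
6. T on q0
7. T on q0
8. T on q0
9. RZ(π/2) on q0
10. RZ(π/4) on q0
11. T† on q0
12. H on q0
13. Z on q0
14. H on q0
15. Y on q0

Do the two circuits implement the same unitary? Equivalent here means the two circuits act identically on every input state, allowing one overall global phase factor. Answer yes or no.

No, they are not equivalent — no single phase factor reconciles the two unitaries.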